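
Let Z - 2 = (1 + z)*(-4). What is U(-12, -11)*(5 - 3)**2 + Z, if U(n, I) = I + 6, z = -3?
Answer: -10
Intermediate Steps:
U(n, I) = 6 + I
Z = 10 (Z = 2 + (1 - 3)*(-4) = 2 - 2*(-4) = 2 + 8 = 10)
U(-12, -11)*(5 - 3)**2 + Z = (6 - 11)*(5 - 3)**2 + 10 = -5*2**2 + 10 = -5*4 + 10 = -20 + 10 = -10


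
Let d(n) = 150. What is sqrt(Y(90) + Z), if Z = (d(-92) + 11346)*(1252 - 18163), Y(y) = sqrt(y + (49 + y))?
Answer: sqrt(-194408856 + sqrt(229)) ≈ 13943.0*I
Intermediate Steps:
Y(y) = sqrt(49 + 2*y)
Z = -194408856 (Z = (150 + 11346)*(1252 - 18163) = 11496*(-16911) = -194408856)
sqrt(Y(90) + Z) = sqrt(sqrt(49 + 2*90) - 194408856) = sqrt(sqrt(49 + 180) - 194408856) = sqrt(sqrt(229) - 194408856) = sqrt(-194408856 + sqrt(229))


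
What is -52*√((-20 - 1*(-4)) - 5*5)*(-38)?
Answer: 1976*I*√41 ≈ 12653.0*I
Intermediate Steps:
-52*√((-20 - 1*(-4)) - 5*5)*(-38) = -52*√((-20 + 4) - 25)*(-38) = -52*√(-16 - 25)*(-38) = -52*I*√41*(-38) = 1976*I*√41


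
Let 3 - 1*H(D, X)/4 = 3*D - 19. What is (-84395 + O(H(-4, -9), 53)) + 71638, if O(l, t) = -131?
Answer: -12888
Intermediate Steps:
H(D, X) = 88 - 12*D (H(D, X) = 12 - 4*(3*D - 19) = 12 - 4*(-19 + 3*D) = 12 + (76 - 12*D) = 88 - 12*D)
(-84395 + O(H(-4, -9), 53)) + 71638 = (-84395 - 131) + 71638 = -84526 + 71638 = -12888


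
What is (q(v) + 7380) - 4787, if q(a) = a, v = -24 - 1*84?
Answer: 2485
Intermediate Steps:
v = -108 (v = -24 - 84 = -108)
(q(v) + 7380) - 4787 = (-108 + 7380) - 4787 = 7272 - 4787 = 2485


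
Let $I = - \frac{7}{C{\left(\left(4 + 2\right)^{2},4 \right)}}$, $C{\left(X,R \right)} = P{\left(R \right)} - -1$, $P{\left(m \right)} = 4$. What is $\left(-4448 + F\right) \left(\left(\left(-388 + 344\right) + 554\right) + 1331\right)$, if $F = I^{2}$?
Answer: $- \frac{204628991}{25} \approx -8.1852 \cdot 10^{6}$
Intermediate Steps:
$C{\left(X,R \right)} = 5$ ($C{\left(X,R \right)} = 4 - -1 = 4 + 1 = 5$)
$I = - \frac{7}{5} \approx -1.4$
$F = \frac{49}{25}$ ($F = \left(- \frac{7}{5}\right)^{2} = \frac{49}{25} \approx 1.96$)
$\left(-4448 + F\right) \left(\left(\left(-388 + 344\right) + 554\right) + 1331\right) = \left(-4448 + \frac{49}{25}\right) \left(\left(\left(-388 + 344\right) + 554\right) + 1331\right) = - \frac{111151 \left(\left(-44 + 554\right) + 1331\right)}{25} = - \frac{111151 \left(510 + 1331\right)}{25} = \left(- \frac{111151}{25}\right) 1841 = - \frac{204628991}{25}$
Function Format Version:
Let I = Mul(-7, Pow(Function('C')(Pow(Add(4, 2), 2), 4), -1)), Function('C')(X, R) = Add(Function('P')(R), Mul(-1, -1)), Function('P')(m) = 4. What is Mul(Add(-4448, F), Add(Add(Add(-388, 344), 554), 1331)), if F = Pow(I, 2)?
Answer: Rational(-204628991, 25) ≈ -8.1852e+6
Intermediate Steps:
Function('C')(X, R) = 5 (Function('C')(X, R) = Add(4, Mul(-1, -1)) = Add(4, 1) = 5)
I = Rational(-7, 5) (I = Mul(-7, Pow(5, -1)) = Mul(-7, Rational(1, 5)) = Rational(-7, 5) ≈ -1.4000)
F = Rational(49, 25) (F = Pow(Rational(-7, 5), 2) = Rational(49, 25) ≈ 1.9600)
Mul(Add(-4448, F), Add(Add(Add(-388, 344), 554), 1331)) = Mul(Add(-4448, Rational(49, 25)), Add(Add(Add(-388, 344), 554), 1331)) = Mul(Rational(-111151, 25), Add(Add(-44, 554), 1331)) = Mul(Rational(-111151, 25), Add(510, 1331)) = Mul(Rational(-111151, 25), 1841) = Rational(-204628991, 25)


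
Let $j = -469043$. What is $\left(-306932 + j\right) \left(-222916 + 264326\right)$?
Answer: $-32133124750$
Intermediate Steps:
$\left(-306932 + j\right) \left(-222916 + 264326\right) = \left(-306932 - 469043\right) \left(-222916 + 264326\right) = \left(-775975\right) 41410 = -32133124750$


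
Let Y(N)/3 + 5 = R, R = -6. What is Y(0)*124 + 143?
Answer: -3949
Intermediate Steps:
Y(N) = -33 (Y(N) = -15 + 3*(-6) = -15 - 18 = -33)
Y(0)*124 + 143 = -33*124 + 143 = -4092 + 143 = -3949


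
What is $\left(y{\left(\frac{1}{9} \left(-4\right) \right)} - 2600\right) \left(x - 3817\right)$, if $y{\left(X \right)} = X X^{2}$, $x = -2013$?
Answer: $\frac{11050555120}{729} \approx 1.5159 \cdot 10^{7}$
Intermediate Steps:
$y{\left(X \right)} = X^{3}$
$\left(y{\left(\frac{1}{9} \left(-4\right) \right)} - 2600\right) \left(x - 3817\right) = \left(\left(\frac{1}{9} \left(-4\right)\right)^{3} - 2600\right) \left(-2013 - 3817\right) = \left(\left(\frac{1}{9} \left(-4\right)\right)^{3} - 2600\right) \left(-5830\right) = \left(\left(- \frac{4}{9}\right)^{3} - 2600\right) \left(-5830\right) = \left(- \frac{64}{729} - 2600\right) \left(-5830\right) = \left(- \frac{1895464}{729}\right) \left(-5830\right) = \frac{11050555120}{729}$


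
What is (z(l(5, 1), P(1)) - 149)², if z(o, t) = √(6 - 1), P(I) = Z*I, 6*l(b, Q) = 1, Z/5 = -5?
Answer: (149 - √5)² ≈ 21540.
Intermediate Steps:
Z = -25 (Z = 5*(-5) = -25)
l(b, Q) = ⅙ (l(b, Q) = (⅙)*1 = ⅙)
P(I) = -25*I
z(o, t) = √5
(z(l(5, 1), P(1)) - 149)² = (√5 - 149)² = (-149 + √5)²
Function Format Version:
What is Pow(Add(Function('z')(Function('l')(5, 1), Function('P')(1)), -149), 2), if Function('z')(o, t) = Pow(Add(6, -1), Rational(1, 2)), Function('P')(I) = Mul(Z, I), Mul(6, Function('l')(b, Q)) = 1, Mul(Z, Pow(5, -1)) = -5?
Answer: Pow(Add(149, Mul(-1, Pow(5, Rational(1, 2)))), 2) ≈ 21540.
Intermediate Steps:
Z = -25 (Z = Mul(5, -5) = -25)
Function('l')(b, Q) = Rational(1, 6) (Function('l')(b, Q) = Mul(Rational(1, 6), 1) = Rational(1, 6))
Function('P')(I) = Mul(-25, I)
Function('z')(o, t) = Pow(5, Rational(1, 2))
Pow(Add(Function('z')(Function('l')(5, 1), Function('P')(1)), -149), 2) = Pow(Add(Pow(5, Rational(1, 2)), -149), 2) = Pow(Add(-149, Pow(5, Rational(1, 2))), 2)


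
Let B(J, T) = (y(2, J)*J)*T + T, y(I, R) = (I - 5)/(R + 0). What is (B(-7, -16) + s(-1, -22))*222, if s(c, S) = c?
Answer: 6882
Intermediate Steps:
y(I, R) = (-5 + I)/R
B(J, T) = -2*T (B(J, T) = (((-5 + 2)/J)*J)*T + T = ((-3/J)*J)*T + T = -3*T + T = -2*T)
(B(-7, -16) + s(-1, -22))*222 = (-2*(-16) - 1)*222 = (32 - 1)*222 = 31*222 = 6882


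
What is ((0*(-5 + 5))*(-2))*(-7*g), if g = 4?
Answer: 0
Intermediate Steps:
((0*(-5 + 5))*(-2))*(-7*g) = ((0*(-5 + 5))*(-2))*(-7*4) = ((0*0)*(-2))*(-28) = (0*(-2))*(-28) = 0*(-28) = 0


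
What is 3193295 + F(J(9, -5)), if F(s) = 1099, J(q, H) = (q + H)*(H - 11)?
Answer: 3194394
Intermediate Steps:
J(q, H) = (-11 + H)*(H + q) (J(q, H) = (H + q)*(-11 + H) = (-11 + H)*(H + q))
3193295 + F(J(9, -5)) = 3193295 + 1099 = 3194394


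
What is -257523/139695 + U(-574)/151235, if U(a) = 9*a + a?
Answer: -378555621/201207365 ≈ -1.8814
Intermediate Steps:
U(a) = 10*a
-257523/139695 + U(-574)/151235 = -257523/139695 + (10*(-574))/151235 = -257523*1/139695 - 5740*1/151235 = -85841/46565 - 164/4321 = -378555621/201207365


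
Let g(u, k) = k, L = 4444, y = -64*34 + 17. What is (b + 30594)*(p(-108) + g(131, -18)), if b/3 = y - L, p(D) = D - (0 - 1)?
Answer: -1348125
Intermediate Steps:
y = -2159 (y = -2176 + 17 = -2159)
p(D) = 1 + D (p(D) = D - 1*(-1) = D + 1 = 1 + D)
b = -19809 (b = 3*(-2159 - 1*4444) = 3*(-2159 - 4444) = 3*(-6603) = -19809)
(b + 30594)*(p(-108) + g(131, -18)) = (-19809 + 30594)*((1 - 108) - 18) = 10785*(-107 - 18) = 10785*(-125) = -1348125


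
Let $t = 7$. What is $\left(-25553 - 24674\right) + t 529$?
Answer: $-46524$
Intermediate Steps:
$\left(-25553 - 24674\right) + t 529 = \left(-25553 - 24674\right) + 7 \cdot 529 = -50227 + 3703 = -46524$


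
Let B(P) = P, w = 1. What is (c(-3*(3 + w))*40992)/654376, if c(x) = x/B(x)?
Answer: 5124/81797 ≈ 0.062643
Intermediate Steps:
c(x) = 1 (c(x) = x/x = 1)
(c(-3*(3 + w))*40992)/654376 = (1*40992)/654376 = 40992*(1/654376) = 5124/81797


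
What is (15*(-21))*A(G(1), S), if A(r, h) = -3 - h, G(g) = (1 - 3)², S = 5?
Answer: 2520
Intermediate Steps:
G(g) = 4 (G(g) = (-2)² = 4)
(15*(-21))*A(G(1), S) = (15*(-21))*(-3 - 1*5) = -315*(-3 - 5) = -315*(-8) = 2520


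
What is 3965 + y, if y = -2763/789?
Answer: 1041874/263 ≈ 3961.5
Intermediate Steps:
y = -921/263 (y = -2763*1/789 = -921/263 ≈ -3.5019)
3965 + y = 3965 - 921/263 = 1041874/263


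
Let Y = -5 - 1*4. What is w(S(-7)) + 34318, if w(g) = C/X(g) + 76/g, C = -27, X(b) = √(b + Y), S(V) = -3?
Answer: 102878/3 + 9*I*√3/2 ≈ 34293.0 + 7.7942*I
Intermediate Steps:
Y = -9 (Y = -5 - 4 = -9)
X(b) = √(-9 + b) (X(b) = √(b - 9) = √(-9 + b))
w(g) = -27/√(-9 + g) + 76/g
w(S(-7)) + 34318 = (-27/√(-9 - 3) + 76/(-3)) + 34318 = (-(-9)*I*√3/2 + 76*(-⅓)) + 34318 = (-(-9)*I*√3/2 - 76/3) + 34318 = (9*I*√3/2 - 76/3) + 34318 = (-76/3 + 9*I*√3/2) + 34318 = 102878/3 + 9*I*√3/2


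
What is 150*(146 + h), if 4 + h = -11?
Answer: 19650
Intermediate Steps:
h = -15 (h = -4 - 11 = -15)
150*(146 + h) = 150*(146 - 15) = 150*131 = 19650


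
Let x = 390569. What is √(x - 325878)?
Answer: √64691 ≈ 254.34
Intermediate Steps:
√(x - 325878) = √(390569 - 325878) = √64691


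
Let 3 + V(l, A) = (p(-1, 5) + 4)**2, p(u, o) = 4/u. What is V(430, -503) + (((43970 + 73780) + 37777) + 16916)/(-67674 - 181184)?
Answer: -919017/248858 ≈ -3.6929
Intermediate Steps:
V(l, A) = -3 (V(l, A) = -3 + (4/(-1) + 4)**2 = -3 + (4*(-1) + 4)**2 = -3 + (-4 + 4)**2 = -3 + 0**2 = -3 + 0 = -3)
V(430, -503) + (((43970 + 73780) + 37777) + 16916)/(-67674 - 181184) = -3 + (((43970 + 73780) + 37777) + 16916)/(-67674 - 181184) = -3 + ((117750 + 37777) + 16916)/(-248858) = -3 + (155527 + 16916)*(-1/248858) = -3 + 172443*(-1/248858) = -3 - 172443/248858 = -919017/248858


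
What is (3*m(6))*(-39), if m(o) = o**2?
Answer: -4212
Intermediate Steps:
(3*m(6))*(-39) = (3*6**2)*(-39) = (3*36)*(-39) = 108*(-39) = -4212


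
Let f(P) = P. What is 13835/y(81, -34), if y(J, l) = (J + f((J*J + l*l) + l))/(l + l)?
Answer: -235195/1941 ≈ -121.17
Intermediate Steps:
y(J, l) = (J + l + J² + l²)/(2*l) (y(J, l) = (J + ((J*J + l*l) + l))/(l + l) = (J + ((J² + l²) + l))/((2*l)) = (J + (l + J² + l²))*(1/(2*l)) = (J + l + J² + l²)*(1/(2*l)) = (J + l + J² + l²)/(2*l))
13835/y(81, -34) = 13835/(((½)*(81 - 34 + 81² + (-34)²)/(-34))) = 13835/(((½)*(-1/34)*(81 - 34 + 6561 + 1156))) = 13835/(((½)*(-1/34)*7764)) = 13835/(-1941/17) = 13835*(-17/1941) = -235195/1941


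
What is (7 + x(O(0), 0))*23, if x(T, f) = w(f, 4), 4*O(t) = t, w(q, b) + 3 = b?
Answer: 184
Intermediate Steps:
w(q, b) = -3 + b
O(t) = t/4
x(T, f) = 1 (x(T, f) = -3 + 4 = 1)
(7 + x(O(0), 0))*23 = (7 + 1)*23 = 8*23 = 184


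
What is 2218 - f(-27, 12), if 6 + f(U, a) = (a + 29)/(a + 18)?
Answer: 66679/30 ≈ 2222.6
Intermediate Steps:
f(U, a) = -6 + (29 + a)/(18 + a) (f(U, a) = -6 + (a + 29)/(a + 18) = -6 + (29 + a)/(18 + a))
2218 - f(-27, 12) = 2218 - (-79 - 5*12)/(18 + 12) = 2218 - (-79 - 60)/30 = 2218 - (-139)/30 = 2218 - 1*(-139/30) = 2218 + 139/30 = 66679/30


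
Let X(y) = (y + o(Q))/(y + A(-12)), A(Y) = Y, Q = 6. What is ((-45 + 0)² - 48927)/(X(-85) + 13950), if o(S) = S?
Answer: -4549494/1353229 ≈ -3.3620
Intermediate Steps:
X(y) = (6 + y)/(-12 + y) (X(y) = (y + 6)/(y - 12) = (6 + y)/(-12 + y))
((-45 + 0)² - 48927)/(X(-85) + 13950) = ((-45 + 0)² - 48927)/((6 - 85)/(-12 - 85) + 13950) = ((-45)² - 48927)/(-79/(-97) + 13950) = (2025 - 48927)/(-1/97*(-79) + 13950) = -46902/(79/97 + 13950) = -46902/1353229/97 = -46902*97/1353229 = -4549494/1353229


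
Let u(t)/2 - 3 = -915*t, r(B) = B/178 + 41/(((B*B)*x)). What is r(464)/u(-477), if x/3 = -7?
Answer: 1048918463/351251118941184 ≈ 2.9862e-6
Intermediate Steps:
x = -21 (x = 3*(-7) = -21)
r(B) = -41/(21*B**2) + B/178 (r(B) = B/178 + 41/(((B*B)*(-21))) = B*(1/178) + 41/((B**2*(-21))) = B/178 + 41/((-21*B**2)) = B/178 + 41*(-1/(21*B**2)) = B/178 - 41/(21*B**2) = -41/(21*B**2) + B/178)
u(t) = 6 - 1830*t (u(t) = 6 + 2*(-915*t) = 6 - 1830*t)
r(464)/u(-477) = (-41/21/464**2 + (1/178)*464)/(6 - 1830*(-477)) = (-41/21*1/215296 + 232/89)/(6 + 872910) = (-41/4521216 + 232/89)/872916 = (1048918463/402388224)*(1/872916) = 1048918463/351251118941184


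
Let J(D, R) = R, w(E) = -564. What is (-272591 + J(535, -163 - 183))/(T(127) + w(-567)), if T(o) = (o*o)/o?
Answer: 272937/437 ≈ 624.57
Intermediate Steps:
T(o) = o (T(o) = o²/o = o)
(-272591 + J(535, -163 - 183))/(T(127) + w(-567)) = (-272591 + (-163 - 183))/(127 - 564) = (-272591 - 346)/(-437) = -272937*(-1/437) = 272937/437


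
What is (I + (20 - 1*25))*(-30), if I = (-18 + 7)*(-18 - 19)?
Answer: -12060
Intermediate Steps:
I = 407 (I = -11*(-37) = 407)
(I + (20 - 1*25))*(-30) = (407 + (20 - 1*25))*(-30) = (407 + (20 - 25))*(-30) = (407 - 5)*(-30) = 402*(-30) = -12060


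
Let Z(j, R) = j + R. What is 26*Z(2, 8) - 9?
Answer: 251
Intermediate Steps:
Z(j, R) = R + j
26*Z(2, 8) - 9 = 26*(8 + 2) - 9 = 26*10 - 9 = 260 - 9 = 251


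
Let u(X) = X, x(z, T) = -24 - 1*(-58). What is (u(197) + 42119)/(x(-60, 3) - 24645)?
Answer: -42316/24611 ≈ -1.7194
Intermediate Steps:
x(z, T) = 34 (x(z, T) = -24 + 58 = 34)
(u(197) + 42119)/(x(-60, 3) - 24645) = (197 + 42119)/(34 - 24645) = 42316/(-24611) = 42316*(-1/24611) = -42316/24611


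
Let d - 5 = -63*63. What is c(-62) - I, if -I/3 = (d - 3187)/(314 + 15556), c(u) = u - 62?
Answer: -663111/5290 ≈ -125.35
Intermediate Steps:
d = -3964 (d = 5 - 63*63 = 5 - 3969 = -3964)
c(u) = -62 + u
I = 7151/5290 (I = -3*(-3964 - 3187)/(314 + 15556) = -(-21453)/15870 = -3*(-7151/15870) = 7151/5290 ≈ 1.3518)
c(-62) - I = (-62 - 62) - 1*7151/5290 = -124 - 7151/5290 = -663111/5290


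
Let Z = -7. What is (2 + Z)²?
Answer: 25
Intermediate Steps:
(2 + Z)² = (2 - 7)² = (-5)² = 25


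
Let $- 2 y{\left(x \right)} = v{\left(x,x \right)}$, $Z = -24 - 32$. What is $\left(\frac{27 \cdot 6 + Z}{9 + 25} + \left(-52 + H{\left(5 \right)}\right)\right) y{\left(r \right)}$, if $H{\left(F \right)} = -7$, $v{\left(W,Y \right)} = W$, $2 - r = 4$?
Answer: $- \frac{950}{17} \approx -55.882$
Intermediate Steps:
$r = -2$ ($r = 2 - 4 = -2$)
$Z = -56$
$y{\left(x \right)} = - \frac{x}{2}$
$\left(\frac{27 \cdot 6 + Z}{9 + 25} + \left(-52 + H{\left(5 \right)}\right)\right) y{\left(r \right)} = \left(\frac{27 \cdot 6 - 56}{9 + 25} - 59\right) \left(\left(- \frac{1}{2}\right) \left(-2\right)\right) = \left(\frac{162 - 56}{34} - 59\right) 1 = \left(106 \cdot \frac{1}{34} - 59\right) 1 = \left(\frac{53}{17} - 59\right) 1 = \left(- \frac{950}{17}\right) 1 = - \frac{950}{17}$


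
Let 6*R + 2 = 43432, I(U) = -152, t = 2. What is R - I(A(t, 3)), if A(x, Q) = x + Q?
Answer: 22171/3 ≈ 7390.3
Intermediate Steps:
A(x, Q) = Q + x
R = 21715/3 (R = -1/3 + (1/6)*43432 = -1/3 + 21716/3 = 21715/3 ≈ 7238.3)
R - I(A(t, 3)) = 21715/3 - 1*(-152) = 21715/3 + 152 = 22171/3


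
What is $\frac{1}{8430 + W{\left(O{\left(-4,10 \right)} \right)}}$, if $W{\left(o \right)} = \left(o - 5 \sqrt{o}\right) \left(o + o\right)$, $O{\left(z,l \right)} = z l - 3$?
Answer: $\frac{3032}{38759771} - \frac{215 i \sqrt{43}}{77519542} \approx 7.8225 \cdot 10^{-5} - 1.8187 \cdot 10^{-5} i$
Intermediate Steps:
$O{\left(z,l \right)} = -3 + l z$ ($O{\left(z,l \right)} = l z - 3 = -3 + l z$)
$W{\left(o \right)} = 2 o \left(o - 5 \sqrt{o}\right)$ ($W{\left(o \right)} = \left(o - 5 \sqrt{o}\right) 2 o = 2 o \left(o - 5 \sqrt{o}\right)$)
$\frac{1}{8430 + W{\left(O{\left(-4,10 \right)} \right)}} = \frac{1}{8430 + \left(- 10 \left(-3 + 10 \left(-4\right)\right)^{\frac{3}{2}} + 2 \left(-3 + 10 \left(-4\right)\right)^{2}\right)} = \frac{1}{8430 + \left(- 10 \left(-3 - 40\right)^{\frac{3}{2}} + 2 \left(-3 - 40\right)^{2}\right)} = \frac{1}{8430 + \left(- 10 \left(-43\right)^{\frac{3}{2}} + 2 \left(-43\right)^{2}\right)} = \frac{1}{8430 + \left(- 10 \left(- 43 i \sqrt{43}\right) + 2 \cdot 1849\right)} = \frac{1}{8430 + \left(430 i \sqrt{43} + 3698\right)} = \frac{1}{8430 + \left(3698 + 430 i \sqrt{43}\right)} = \frac{1}{12128 + 430 i \sqrt{43}}$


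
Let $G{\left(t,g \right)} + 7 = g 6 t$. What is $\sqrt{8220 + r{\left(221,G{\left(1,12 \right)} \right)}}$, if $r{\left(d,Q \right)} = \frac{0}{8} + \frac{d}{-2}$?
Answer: $\frac{7 \sqrt{662}}{2} \approx 90.053$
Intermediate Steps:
$G{\left(t,g \right)} = -7 + 6 g t$ ($G{\left(t,g \right)} = -7 + g 6 t = -7 + 6 g t$)
$r{\left(d,Q \right)} = - \frac{d}{2}$ ($r{\left(d,Q \right)} = 0 \cdot \frac{1}{8} + d \left(- \frac{1}{2}\right) = 0 - \frac{d}{2} = - \frac{d}{2}$)
$\sqrt{8220 + r{\left(221,G{\left(1,12 \right)} \right)}} = \sqrt{8220 - \frac{221}{2}} = \sqrt{\frac{16219}{2}} = \frac{7 \sqrt{662}}{2}$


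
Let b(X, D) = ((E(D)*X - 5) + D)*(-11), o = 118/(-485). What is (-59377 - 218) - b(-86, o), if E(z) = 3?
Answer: -30307978/485 ≈ -62491.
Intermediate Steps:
o = -118/485 (o = 118*(-1/485) = -118/485 ≈ -0.24330)
b(X, D) = 55 - 33*X - 11*D (b(X, D) = ((3*X - 5) + D)*(-11) = ((-5 + 3*X) + D)*(-11) = (-5 + D + 3*X)*(-11) = 55 - 33*X - 11*D)
(-59377 - 218) - b(-86, o) = (-59377 - 218) - (55 - 33*(-86) - 11*(-118/485)) = -59595 - (55 + 2838 + 1298/485) = -59595 - 1*1404403/485 = -59595 - 1404403/485 = -30307978/485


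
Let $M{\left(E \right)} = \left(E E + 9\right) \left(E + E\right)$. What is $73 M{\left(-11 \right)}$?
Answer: $-208780$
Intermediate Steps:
$M{\left(E \right)} = 2 E \left(9 + E^{2}\right)$ ($M{\left(E \right)} = \left(E^{2} + 9\right) 2 E = \left(9 + E^{2}\right) 2 E = 2 E \left(9 + E^{2}\right)$)
$73 M{\left(-11 \right)} = 73 \cdot 2 \left(-11\right) \left(9 + \left(-11\right)^{2}\right) = 73 \cdot 2 \left(-11\right) \left(9 + 121\right) = 73 \cdot 2 \left(-11\right) 130 = 73 \left(-2860\right) = -208780$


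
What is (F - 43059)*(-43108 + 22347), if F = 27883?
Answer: 315068936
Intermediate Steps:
(F - 43059)*(-43108 + 22347) = (27883 - 43059)*(-43108 + 22347) = -15176*(-20761) = 315068936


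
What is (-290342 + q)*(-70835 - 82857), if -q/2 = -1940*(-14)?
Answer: 52971792104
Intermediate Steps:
q = -54320 (q = -(-3880)*(-14) = -2*27160 = -54320)
(-290342 + q)*(-70835 - 82857) = (-290342 - 54320)*(-70835 - 82857) = -344662*(-153692) = 52971792104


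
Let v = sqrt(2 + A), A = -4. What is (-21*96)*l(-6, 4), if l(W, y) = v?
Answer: -2016*I*sqrt(2) ≈ -2851.1*I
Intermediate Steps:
v = I*sqrt(2) (v = sqrt(2 - 4) = sqrt(-2) = I*sqrt(2) ≈ 1.4142*I)
l(W, y) = I*sqrt(2)
(-21*96)*l(-6, 4) = (-21*96)*(I*sqrt(2)) = -2016*I*sqrt(2)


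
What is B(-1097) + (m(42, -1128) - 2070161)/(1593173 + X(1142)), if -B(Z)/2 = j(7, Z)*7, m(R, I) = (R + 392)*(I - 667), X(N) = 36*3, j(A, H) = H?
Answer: 24466760407/1593281 ≈ 15356.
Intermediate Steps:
X(N) = 108
m(R, I) = (-667 + I)*(392 + R) (m(R, I) = (392 + R)*(-667 + I) = (-667 + I)*(392 + R))
B(Z) = -14*Z (B(Z) = -2*Z*7 = -14*Z)
B(-1097) + (m(42, -1128) - 2070161)/(1593173 + X(1142)) = -14*(-1097) + ((-261464 - 667*42 + 392*(-1128) - 1128*42) - 2070161)/(1593173 + 108) = 15358 + ((-261464 - 28014 - 442176 - 47376) - 2070161)/1593281 = 15358 + (-779030 - 2070161)*(1/1593281) = 15358 - 2849191*1/1593281 = 15358 - 2849191/1593281 = 24466760407/1593281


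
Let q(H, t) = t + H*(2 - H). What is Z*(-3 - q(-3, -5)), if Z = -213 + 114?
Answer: -1683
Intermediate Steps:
Z = -99
Z*(-3 - q(-3, -5)) = -99*(-3 - (-5 - 1*(-3)² + 2*(-3))) = -99*(-3 - (-5 - 1*9 - 6)) = -99*(-3 - (-5 - 9 - 6)) = -99*(-3 - 1*(-20)) = -99*(-3 + 20) = -99*17 = -1683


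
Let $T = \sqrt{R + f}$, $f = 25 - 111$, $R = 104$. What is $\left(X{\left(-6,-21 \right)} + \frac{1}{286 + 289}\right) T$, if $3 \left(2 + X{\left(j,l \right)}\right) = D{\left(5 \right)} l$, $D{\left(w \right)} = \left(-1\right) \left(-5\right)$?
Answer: $- \frac{63822 \sqrt{2}}{575} \approx -156.97$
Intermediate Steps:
$D{\left(w \right)} = 5$
$X{\left(j,l \right)} = -2 + \frac{5 l}{3}$
$f = -86$ ($f = 25 - 111 = -86$)
$T = 3 \sqrt{2}$ ($T = \sqrt{104 - 86} = \sqrt{18} = 3 \sqrt{2} \approx 4.2426$)
$\left(X{\left(-6,-21 \right)} + \frac{1}{286 + 289}\right) T = \left(\left(-2 + \frac{5}{3} \left(-21\right)\right) + \frac{1}{286 + 289}\right) 3 \sqrt{2} = \left(\left(-2 - 35\right) + \frac{1}{575}\right) 3 \sqrt{2} = \left(-37 + \frac{1}{575}\right) 3 \sqrt{2} = - \frac{21274 \cdot 3 \sqrt{2}}{575} = - \frac{63822 \sqrt{2}}{575}$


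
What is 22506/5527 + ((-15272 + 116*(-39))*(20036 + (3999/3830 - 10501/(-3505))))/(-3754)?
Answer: 294353379942553293/2785290700457 ≈ 1.0568e+5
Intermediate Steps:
22506/5527 + ((-15272 + 116*(-39))*(20036 + (3999/3830 - 10501/(-3505))))/(-3754) = 22506*(1/5527) + ((-15272 - 4524)*(20036 + (3999*(1/3830) - 10501*(-1/3505))))*(-1/3754) = 22506/5527 - 19796*(20036 + (3999/3830 + 10501/3505))*(-1/3754) = 22506/5527 - 19796*(20036 + 2169413/536966)*(-1/3754) = 22506/5527 - 19796*10760820189/536966*(-1/3754) = 22506/5527 - 106510598230722/268483*(-1/3754) = 22506/5527 + 53255299115361/503942591 = 294353379942553293/2785290700457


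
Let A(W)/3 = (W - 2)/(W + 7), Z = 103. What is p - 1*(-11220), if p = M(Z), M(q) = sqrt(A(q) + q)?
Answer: 11220 + sqrt(1279630)/110 ≈ 11230.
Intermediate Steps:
A(W) = 3*(-2 + W)/(7 + W) (A(W) = 3*((W - 2)/(W + 7)) = 3*((-2 + W)/(7 + W)) = 3*(-2 + W)/(7 + W))
M(q) = sqrt(q + 3*(-2 + q)/(7 + q)) (M(q) = sqrt(3*(-2 + q)/(7 + q) + q) = sqrt(q + 3*(-2 + q)/(7 + q)))
p = sqrt(1279630)/110 (p = sqrt((-6 + 103**2 + 10*103)/(7 + 103)) = sqrt((-6 + 10609 + 1030)/110) = sqrt((1/110)*11633) = sqrt(11633/110) = sqrt(1279630)/110 ≈ 10.284)
p - 1*(-11220) = sqrt(1279630)/110 - 1*(-11220) = sqrt(1279630)/110 + 11220 = 11220 + sqrt(1279630)/110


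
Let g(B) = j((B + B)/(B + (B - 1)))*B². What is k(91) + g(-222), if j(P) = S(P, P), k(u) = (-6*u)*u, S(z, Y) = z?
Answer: -228174/445 ≈ -512.75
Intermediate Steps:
k(u) = -6*u²
j(P) = P
g(B) = 2*B³/(-1 + 2*B) (g(B) = ((B + B)/(B + (B - 1)))*B² = ((2*B)/(B + (-1 + B)))*B² = ((2*B)/(-1 + 2*B))*B² = (2*B/(-1 + 2*B))*B² = 2*B³/(-1 + 2*B))
k(91) + g(-222) = -6*91² + 2*(-222)³/(-1 + 2*(-222)) = -6*8281 + 2*(-10941048)/(-1 - 444) = -49686 + 2*(-10941048)/(-445) = -49686 + 2*(-10941048)*(-1/445) = -49686 + 21882096/445 = -228174/445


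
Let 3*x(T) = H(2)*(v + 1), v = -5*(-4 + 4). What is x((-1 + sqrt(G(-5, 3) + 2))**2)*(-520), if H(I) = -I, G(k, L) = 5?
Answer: 1040/3 ≈ 346.67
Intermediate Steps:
v = 0 (v = -5*0 = 0)
x(T) = -2/3 (x(T) = ((-1*2)*(0 + 1))/3 = (-2*1)/3 = (1/3)*(-2) = -2/3)
x((-1 + sqrt(G(-5, 3) + 2))**2)*(-520) = -2/3*(-520) = 1040/3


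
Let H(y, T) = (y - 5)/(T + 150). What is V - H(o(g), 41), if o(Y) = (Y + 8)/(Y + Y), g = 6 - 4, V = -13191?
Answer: -5038957/382 ≈ -13191.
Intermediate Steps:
g = 2
o(Y) = (8 + Y)/(2*Y) (o(Y) = (8 + Y)/((2*Y)) = (8 + Y)*(1/(2*Y)) = (8 + Y)/(2*Y))
H(y, T) = (-5 + y)/(150 + T)
V - H(o(g), 41) = -13191 - (-5 + (½)*(8 + 2)/2)/(150 + 41) = -13191 - (-5 + (½)*(½)*10)/191 = -13191 - (-5 + 5/2)/191 = -13191 - (-5)/(191*2) = -13191 - 1*(-5/382) = -13191 + 5/382 = -5038957/382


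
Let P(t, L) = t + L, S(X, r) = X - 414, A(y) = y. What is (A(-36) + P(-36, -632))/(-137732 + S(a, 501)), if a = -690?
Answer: 176/34709 ≈ 0.0050707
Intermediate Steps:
S(X, r) = -414 + X
P(t, L) = L + t
(A(-36) + P(-36, -632))/(-137732 + S(a, 501)) = (-36 + (-632 - 36))/(-137732 + (-414 - 690)) = (-36 - 668)/(-137732 - 1104) = -704/(-138836) = -704*(-1/138836) = 176/34709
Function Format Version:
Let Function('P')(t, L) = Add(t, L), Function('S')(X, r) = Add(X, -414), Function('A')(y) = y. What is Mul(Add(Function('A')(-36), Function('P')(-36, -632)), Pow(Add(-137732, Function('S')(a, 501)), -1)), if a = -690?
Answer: Rational(176, 34709) ≈ 0.0050707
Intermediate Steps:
Function('S')(X, r) = Add(-414, X)
Function('P')(t, L) = Add(L, t)
Mul(Add(Function('A')(-36), Function('P')(-36, -632)), Pow(Add(-137732, Function('S')(a, 501)), -1)) = Mul(Add(-36, Add(-632, -36)), Pow(Add(-137732, Add(-414, -690)), -1)) = Mul(Add(-36, -668), Pow(Add(-137732, -1104), -1)) = Mul(-704, Pow(-138836, -1)) = Mul(-704, Rational(-1, 138836)) = Rational(176, 34709)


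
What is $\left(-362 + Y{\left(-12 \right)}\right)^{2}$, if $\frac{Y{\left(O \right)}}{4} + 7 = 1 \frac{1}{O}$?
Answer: $\frac{1371241}{9} \approx 1.5236 \cdot 10^{5}$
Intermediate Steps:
$Y{\left(O \right)} = -28 + \frac{4}{O}$ ($Y{\left(O \right)} = -28 + 4 \cdot 1 \frac{1}{O} = -28 + \frac{4}{O}$)
$\left(-362 + Y{\left(-12 \right)}\right)^{2} = \left(-362 - \left(28 - \frac{4}{-12}\right)\right)^{2} = \left(-362 + \left(-28 + 4 \left(- \frac{1}{12}\right)\right)\right)^{2} = \left(-362 - \frac{85}{3}\right)^{2} = \left(- \frac{1171}{3}\right)^{2} = \frac{1371241}{9}$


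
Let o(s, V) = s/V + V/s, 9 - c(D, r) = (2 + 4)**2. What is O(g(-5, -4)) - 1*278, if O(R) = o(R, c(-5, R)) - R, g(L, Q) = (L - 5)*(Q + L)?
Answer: -11149/30 ≈ -371.63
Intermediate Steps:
c(D, r) = -27 (c(D, r) = 9 - (2 + 4)**2 = 9 - 1*6**2 = 9 - 1*36 = 9 - 36 = -27)
o(s, V) = V/s + s/V
g(L, Q) = (-5 + L)*(L + Q)
O(R) = -27/R - 28*R/27 (O(R) = (-27/R + R/(-27)) - R = (-27/R + R*(-1/27)) - R = (-27/R - R/27) - R = -27/R - 28*R/27)
O(g(-5, -4)) - 1*278 = (-27/((-5)**2 - 5*(-5) - 5*(-4) - 5*(-4)) - 28*((-5)**2 - 5*(-5) - 5*(-4) - 5*(-4))/27) - 1*278 = (-27/(25 + 25 + 20 + 20) - 28*(25 + 25 + 20 + 20)/27) - 278 = (-27/90 - 28/27*90) - 278 = (-27*1/90 - 280/3) - 278 = (-3/10 - 280/3) - 278 = -2809/30 - 278 = -11149/30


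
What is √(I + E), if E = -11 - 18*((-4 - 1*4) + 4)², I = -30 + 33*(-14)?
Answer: I*√791 ≈ 28.125*I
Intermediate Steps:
I = -492 (I = -30 - 462 = -492)
E = -299 (E = -11 - 18*((-4 - 4) + 4)² = -11 - 18*(-8 + 4)² = -11 - 18*(-4)² = -11 - 18*16 = -11 - 288 = -299)
√(I + E) = √(-492 - 299) = √(-791) = I*√791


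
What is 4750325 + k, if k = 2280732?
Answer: 7031057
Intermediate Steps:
4750325 + k = 4750325 + 2280732 = 7031057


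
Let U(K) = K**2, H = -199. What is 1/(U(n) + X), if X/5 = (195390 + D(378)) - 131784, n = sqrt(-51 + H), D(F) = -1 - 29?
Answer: 1/317630 ≈ 3.1483e-6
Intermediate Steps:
D(F) = -30
n = 5*I*sqrt(10) (n = sqrt(-51 - 199) = sqrt(-250) = 5*I*sqrt(10) ≈ 15.811*I)
X = 317880 (X = 5*((195390 - 30) - 131784) = 5*(195360 - 131784) = 5*63576 = 317880)
1/(U(n) + X) = 1/((5*I*sqrt(10))**2 + 317880) = 1/(-250 + 317880) = 1/317630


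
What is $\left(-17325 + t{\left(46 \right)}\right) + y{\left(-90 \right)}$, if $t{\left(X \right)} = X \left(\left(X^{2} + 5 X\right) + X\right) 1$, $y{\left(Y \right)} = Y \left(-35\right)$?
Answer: $95857$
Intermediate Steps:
$y{\left(Y \right)} = - 35 Y$
$t{\left(X \right)} = X \left(X^{2} + 6 X\right)$ ($t{\left(X \right)} = X \left(X^{2} + 6 X\right) 1 = X \left(X^{2} + 6 X\right)$)
$\left(-17325 + t{\left(46 \right)}\right) + y{\left(-90 \right)} = \left(-17325 + 46^{2} \left(6 + 46\right)\right) - -3150 = \left(-17325 + 2116 \cdot 52\right) + 3150 = \left(-17325 + 110032\right) + 3150 = 92707 + 3150 = 95857$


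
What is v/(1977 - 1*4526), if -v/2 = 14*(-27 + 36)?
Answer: 252/2549 ≈ 0.098862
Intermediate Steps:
v = -252 (v = -28*(-27 + 36) = -28*9 = -2*126 = -252)
v/(1977 - 1*4526) = -252/(1977 - 1*4526) = -252/(1977 - 4526) = -252/(-2549) = -252*(-1/2549) = 252/2549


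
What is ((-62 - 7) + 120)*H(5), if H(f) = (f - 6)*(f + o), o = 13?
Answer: -918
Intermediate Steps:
H(f) = (-6 + f)*(13 + f) (H(f) = (f - 6)*(f + 13) = (-6 + f)*(13 + f))
((-62 - 7) + 120)*H(5) = ((-62 - 7) + 120)*(-78 + 5² + 7*5) = (-69 + 120)*(-78 + 25 + 35) = 51*(-18) = -918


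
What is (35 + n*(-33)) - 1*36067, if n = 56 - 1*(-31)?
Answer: -38903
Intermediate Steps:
n = 87 (n = 56 + 31 = 87)
(35 + n*(-33)) - 1*36067 = (35 + 87*(-33)) - 1*36067 = (35 - 2871) - 36067 = -2836 - 36067 = -38903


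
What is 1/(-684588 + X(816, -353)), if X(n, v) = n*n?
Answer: -1/18732 ≈ -5.3385e-5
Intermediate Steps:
X(n, v) = n²
1/(-684588 + X(816, -353)) = 1/(-684588 + 816²) = 1/(-684588 + 665856) = 1/(-18732) = -1/18732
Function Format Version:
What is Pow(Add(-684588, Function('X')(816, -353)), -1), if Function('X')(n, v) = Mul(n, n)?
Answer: Rational(-1, 18732) ≈ -5.3385e-5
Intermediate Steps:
Function('X')(n, v) = Pow(n, 2)
Pow(Add(-684588, Function('X')(816, -353)), -1) = Pow(Add(-684588, Pow(816, 2)), -1) = Pow(Add(-684588, 665856), -1) = Pow(-18732, -1) = Rational(-1, 18732)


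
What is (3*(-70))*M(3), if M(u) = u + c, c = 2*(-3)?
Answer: 630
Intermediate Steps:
c = -6
M(u) = -6 + u (M(u) = u - 6 = -6 + u)
(3*(-70))*M(3) = (3*(-70))*(-6 + 3) = -210*(-3) = 630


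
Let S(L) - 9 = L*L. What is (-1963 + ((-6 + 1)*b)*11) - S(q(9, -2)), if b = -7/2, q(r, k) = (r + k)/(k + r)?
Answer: -3561/2 ≈ -1780.5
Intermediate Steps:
q(r, k) = 1 (q(r, k) = (k + r)/(k + r) = 1)
b = -7/2 (b = -7*½ = -7/2 ≈ -3.5000)
S(L) = 9 + L² (S(L) = 9 + L*L = 9 + L²)
(-1963 + ((-6 + 1)*b)*11) - S(q(9, -2)) = (-1963 + ((-6 + 1)*(-7/2))*11) - (9 + 1²) = (-1963 - 5*(-7/2)*11) - (9 + 1) = (-1963 + (35/2)*11) - 1*10 = (-1963 + 385/2) - 10 = -3541/2 - 10 = -3561/2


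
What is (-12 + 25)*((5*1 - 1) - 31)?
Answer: -351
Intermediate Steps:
(-12 + 25)*((5*1 - 1) - 31) = 13*((5 - 1) - 31) = 13*(4 - 31) = 13*(-27) = -351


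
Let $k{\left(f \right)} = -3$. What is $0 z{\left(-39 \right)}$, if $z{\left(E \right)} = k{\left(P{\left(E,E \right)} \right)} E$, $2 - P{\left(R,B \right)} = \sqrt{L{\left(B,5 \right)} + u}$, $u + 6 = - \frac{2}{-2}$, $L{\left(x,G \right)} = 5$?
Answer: $0$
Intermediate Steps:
$u = -5$ ($u = -6 - \frac{2}{-2} = -6 - -1 = -6 + 1 = -5$)
$P{\left(R,B \right)} = 2$ ($P{\left(R,B \right)} = 2 - \sqrt{5 - 5} = 2 - \sqrt{0} = 2 - 0 = 2 + 0 = 2$)
$z{\left(E \right)} = - 3 E$
$0 z{\left(-39 \right)} = 0 \left(\left(-3\right) \left(-39\right)\right) = 0 \cdot 117 = 0$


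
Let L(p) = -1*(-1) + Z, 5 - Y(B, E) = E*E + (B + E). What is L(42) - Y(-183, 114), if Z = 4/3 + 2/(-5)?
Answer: 193859/15 ≈ 12924.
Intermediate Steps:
Y(B, E) = 5 - B - E - E² (Y(B, E) = 5 - (E*E + (B + E)) = 5 - (E² + (B + E)) = 5 - (B + E + E²) = 5 + (-B - E - E²) = 5 - B - E - E²)
Z = 14/15 (Z = 4*(⅓) + 2*(-⅕) = 4/3 - ⅖ = 14/15 ≈ 0.93333)
L(p) = 29/15 (L(p) = -1*(-1) + 14/15 = 1 + 14/15 = 29/15)
L(42) - Y(-183, 114) = 29/15 - (5 - 1*(-183) - 1*114 - 1*114²) = 29/15 - (5 + 183 - 114 - 1*12996) = 29/15 - (5 + 183 - 114 - 12996) = 29/15 - 1*(-12922) = 29/15 + 12922 = 193859/15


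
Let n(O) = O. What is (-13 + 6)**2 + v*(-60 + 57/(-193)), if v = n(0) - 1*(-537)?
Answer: -6239612/193 ≈ -32330.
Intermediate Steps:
v = 537 (v = 0 - 1*(-537) = 0 + 537 = 537)
(-13 + 6)**2 + v*(-60 + 57/(-193)) = (-13 + 6)**2 + 537*(-60 + 57/(-193)) = (-7)**2 + 537*(-60 + 57*(-1/193)) = 49 + 537*(-60 - 57/193) = 49 + 537*(-11637/193) = 49 - 6249069/193 = -6239612/193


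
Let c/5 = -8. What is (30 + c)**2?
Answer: 100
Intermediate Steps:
c = -40 (c = 5*(-8) = -40)
(30 + c)**2 = (30 - 40)**2 = (-10)**2 = 100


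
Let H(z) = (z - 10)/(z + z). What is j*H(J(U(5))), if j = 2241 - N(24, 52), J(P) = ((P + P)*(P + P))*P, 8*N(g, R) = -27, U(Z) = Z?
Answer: 175959/160 ≈ 1099.7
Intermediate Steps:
N(g, R) = -27/8 (N(g, R) = (⅛)*(-27) = -27/8)
J(P) = 4*P³ (J(P) = ((2*P)*(2*P))*P = (4*P²)*P = 4*P³)
H(z) = (-10 + z)/(2*z) (H(z) = (-10 + z)/((2*z)) = (-10 + z)*(1/(2*z)) = (-10 + z)/(2*z))
j = 17955/8 (j = 2241 - 1*(-27/8) = 2241 + 27/8 = 17955/8 ≈ 2244.4)
j*H(J(U(5))) = 17955*((-10 + 4*5³)/(2*((4*5³))))/8 = 17955*((-10 + 4*125)/(2*((4*125))))/8 = 17955*((½)*(-10 + 500)/500)/8 = 17955*((½)*(1/500)*490)/8 = (17955/8)*(49/100) = 175959/160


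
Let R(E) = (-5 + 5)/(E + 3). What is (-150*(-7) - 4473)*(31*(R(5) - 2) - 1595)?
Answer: 5671911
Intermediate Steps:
R(E) = 0 (R(E) = 0/(3 + E) = 0)
(-150*(-7) - 4473)*(31*(R(5) - 2) - 1595) = (-150*(-7) - 4473)*(31*(0 - 2) - 1595) = (1050 - 4473)*(31*(-2) - 1595) = -3423*(-62 - 1595) = -3423*(-1657) = 5671911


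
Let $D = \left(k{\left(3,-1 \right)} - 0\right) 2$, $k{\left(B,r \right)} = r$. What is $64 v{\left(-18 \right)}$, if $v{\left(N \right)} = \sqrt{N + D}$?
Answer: $128 i \sqrt{5} \approx 286.22 i$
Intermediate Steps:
$D = -2$ ($D = \left(-1 - 0\right) 2 = \left(-1 + 0\right) 2 = \left(-1\right) 2 = -2$)
$v{\left(N \right)} = \sqrt{-2 + N}$ ($v{\left(N \right)} = \sqrt{N - 2} = \sqrt{-2 + N}$)
$64 v{\left(-18 \right)} = 64 \sqrt{-2 - 18} = 64 \sqrt{-20} = 64 \cdot 2 i \sqrt{5} = 128 i \sqrt{5}$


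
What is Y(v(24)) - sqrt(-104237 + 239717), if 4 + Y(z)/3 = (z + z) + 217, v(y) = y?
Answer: 783 - 2*sqrt(33870) ≈ 414.92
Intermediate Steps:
Y(z) = 639 + 6*z (Y(z) = -12 + 3*((z + z) + 217) = -12 + 3*(2*z + 217) = -12 + 3*(217 + 2*z) = -12 + (651 + 6*z) = 639 + 6*z)
Y(v(24)) - sqrt(-104237 + 239717) = (639 + 6*24) - sqrt(-104237 + 239717) = (639 + 144) - sqrt(135480) = 783 - 2*sqrt(33870)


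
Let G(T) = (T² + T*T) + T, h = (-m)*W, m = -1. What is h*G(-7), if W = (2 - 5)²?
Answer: 819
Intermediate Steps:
W = 9 (W = (-3)² = 9)
h = 9 (h = -1*(-1)*9 = 1*9 = 9)
G(T) = T + 2*T² (G(T) = (T² + T²) + T = 2*T² + T = T + 2*T²)
h*G(-7) = 9*(-7*(1 + 2*(-7))) = 9*(-7*(1 - 14)) = 9*(-7*(-13)) = 9*91 = 819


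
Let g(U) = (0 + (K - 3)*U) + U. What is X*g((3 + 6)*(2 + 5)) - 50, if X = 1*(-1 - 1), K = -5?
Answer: 832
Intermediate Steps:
X = -2 (X = 1*(-2) = -2)
g(U) = -7*U (g(U) = (0 + (-5 - 3)*U) + U = (0 - 8*U) + U = -8*U + U = -7*U)
X*g((3 + 6)*(2 + 5)) - 50 = -(-14)*(3 + 6)*(2 + 5) - 50 = -(-14)*9*7 - 50 = -(-14)*63 - 50 = -2*(-441) - 50 = 882 - 50 = 832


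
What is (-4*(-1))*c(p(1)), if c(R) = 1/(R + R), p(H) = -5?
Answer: -⅖ ≈ -0.40000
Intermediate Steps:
c(R) = 1/(2*R)
(-4*(-1))*c(p(1)) = (-4*(-1))*((½)/(-5)) = 4*((½)*(-⅕)) = 4*(-⅒) = -⅖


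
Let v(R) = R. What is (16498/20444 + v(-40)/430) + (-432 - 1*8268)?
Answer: -3823736381/439546 ≈ -8699.3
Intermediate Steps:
(16498/20444 + v(-40)/430) + (-432 - 1*8268) = (16498/20444 - 40/430) + (-432 - 1*8268) = (16498*(1/20444) - 40*1/430) + (-432 - 8268) = (8249/10222 - 4/43) - 8700 = 313819/439546 - 8700 = -3823736381/439546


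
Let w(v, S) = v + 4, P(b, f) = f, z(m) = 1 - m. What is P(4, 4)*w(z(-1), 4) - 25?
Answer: -1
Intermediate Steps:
w(v, S) = 4 + v
P(4, 4)*w(z(-1), 4) - 25 = 4*(4 + (1 - 1*(-1))) - 25 = 4*(4 + (1 + 1)) - 25 = 4*(4 + 2) - 25 = 4*6 - 25 = 24 - 25 = -1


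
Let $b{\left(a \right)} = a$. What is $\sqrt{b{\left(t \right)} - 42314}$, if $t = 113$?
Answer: $9 i \sqrt{521} \approx 205.43 i$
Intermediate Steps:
$\sqrt{b{\left(t \right)} - 42314} = \sqrt{113 - 42314} = \sqrt{-42201} = 9 i \sqrt{521}$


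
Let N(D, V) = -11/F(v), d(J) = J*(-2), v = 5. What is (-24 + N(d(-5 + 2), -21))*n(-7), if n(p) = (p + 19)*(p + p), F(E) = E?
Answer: 22008/5 ≈ 4401.6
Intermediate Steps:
d(J) = -2*J
n(p) = 2*p*(19 + p) (n(p) = (19 + p)*(2*p) = 2*p*(19 + p))
N(D, V) = -11/5
(-24 + N(d(-5 + 2), -21))*n(-7) = (-24 - 11/5)*(2*(-7)*(19 - 7)) = -262*(-7)*12/5 = -131/5*(-168) = 22008/5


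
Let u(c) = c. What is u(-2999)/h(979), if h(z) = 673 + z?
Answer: -2999/1652 ≈ -1.8154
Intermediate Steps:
u(-2999)/h(979) = -2999/(673 + 979) = -2999/1652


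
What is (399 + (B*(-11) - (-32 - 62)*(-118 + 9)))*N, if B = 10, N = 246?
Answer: -2449422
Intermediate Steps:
(399 + (B*(-11) - (-32 - 62)*(-118 + 9)))*N = (399 + (10*(-11) - (-32 - 62)*(-118 + 9)))*246 = (399 + (-110 - (-94)*(-109)))*246 = (399 + (-110 - 1*10246))*246 = (399 + (-110 - 10246))*246 = (399 - 10356)*246 = -9957*246 = -2449422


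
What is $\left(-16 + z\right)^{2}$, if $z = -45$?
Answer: $3721$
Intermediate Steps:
$\left(-16 + z\right)^{2} = \left(-16 - 45\right)^{2} = \left(-61\right)^{2} = 3721$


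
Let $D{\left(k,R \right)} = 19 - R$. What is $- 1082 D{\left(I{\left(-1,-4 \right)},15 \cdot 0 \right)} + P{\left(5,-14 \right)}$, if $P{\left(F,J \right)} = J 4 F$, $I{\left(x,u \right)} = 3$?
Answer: $-20838$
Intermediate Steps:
$P{\left(F,J \right)} = 4 F J$ ($P{\left(F,J \right)} = 4 J F = 4 F J$)
$- 1082 D{\left(I{\left(-1,-4 \right)},15 \cdot 0 \right)} + P{\left(5,-14 \right)} = - 1082 \left(19 - 15 \cdot 0\right) + 4 \cdot 5 \left(-14\right) = - 1082 \left(19 - 0\right) - 280 = - 1082 \left(19 + 0\right) - 280 = \left(-1082\right) 19 - 280 = -20558 - 280 = -20838$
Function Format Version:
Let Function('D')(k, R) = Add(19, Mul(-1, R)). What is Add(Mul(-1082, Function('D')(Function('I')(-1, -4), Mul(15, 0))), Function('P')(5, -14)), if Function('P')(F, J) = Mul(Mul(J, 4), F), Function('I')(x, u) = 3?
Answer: -20838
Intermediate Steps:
Function('P')(F, J) = Mul(4, F, J) (Function('P')(F, J) = Mul(Mul(4, J), F) = Mul(4, F, J))
Add(Mul(-1082, Function('D')(Function('I')(-1, -4), Mul(15, 0))), Function('P')(5, -14)) = Add(Mul(-1082, Add(19, Mul(-1, Mul(15, 0)))), Mul(4, 5, -14)) = Add(Mul(-1082, Add(19, Mul(-1, 0))), -280) = Add(Mul(-1082, Add(19, 0)), -280) = Add(Mul(-1082, 19), -280) = Add(-20558, -280) = -20838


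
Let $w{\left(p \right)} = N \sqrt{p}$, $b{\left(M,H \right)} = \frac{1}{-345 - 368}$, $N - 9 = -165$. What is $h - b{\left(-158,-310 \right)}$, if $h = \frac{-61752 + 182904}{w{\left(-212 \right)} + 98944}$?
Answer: $\frac{133698655333}{109123250381} + \frac{590616 i \sqrt{53}}{153048037} \approx 1.2252 + 0.028094 i$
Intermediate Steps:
$N = -156$ ($N = 9 - 165 = -156$)
$b{\left(M,H \right)} = - \frac{1}{713}$ ($b{\left(M,H \right)} = \frac{1}{-713} = - \frac{1}{713}$)
$w{\left(p \right)} = - 156 \sqrt{p}$
$h = \frac{121152}{98944 - 312 i \sqrt{53}}$ ($h = \frac{-61752 + 182904}{- 156 \sqrt{-212} + 98944} = \frac{121152}{- 156 \cdot 2 i \sqrt{53} + 98944} = \frac{121152}{- 312 i \sqrt{53} + 98944} = \frac{121152}{98944 - 312 i \sqrt{53}} \approx 1.2238 + 0.028094 i$)
$h - b{\left(-158,-310 \right)} = \left(\frac{187300992}{153048037} + \frac{590616 i \sqrt{53}}{153048037}\right) - - \frac{1}{713} = \left(\frac{187300992}{153048037} + \frac{590616 i \sqrt{53}}{153048037}\right) + \frac{1}{713} = \frac{133698655333}{109123250381} + \frac{590616 i \sqrt{53}}{153048037}$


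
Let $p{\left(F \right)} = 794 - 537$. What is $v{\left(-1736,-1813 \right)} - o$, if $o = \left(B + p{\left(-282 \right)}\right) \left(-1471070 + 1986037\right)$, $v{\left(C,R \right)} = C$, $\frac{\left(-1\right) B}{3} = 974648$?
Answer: $1505602321593$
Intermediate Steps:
$B = -2923944$ ($B = \left(-3\right) 974648 = -2923944$)
$p{\left(F \right)} = 257$ ($p{\left(F \right)} = 794 - 537 = 257$)
$o = -1505602323329$ ($o = \left(-2923944 + 257\right) \left(-1471070 + 1986037\right) = \left(-2923687\right) 514967 = -1505602323329$)
$v{\left(-1736,-1813 \right)} - o = -1736 - -1505602323329 = -1736 + 1505602323329 = 1505602321593$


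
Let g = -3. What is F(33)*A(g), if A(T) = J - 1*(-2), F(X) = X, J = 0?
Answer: 66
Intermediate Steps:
A(T) = 2 (A(T) = 0 - 1*(-2) = 0 + 2 = 2)
F(33)*A(g) = 33*2 = 66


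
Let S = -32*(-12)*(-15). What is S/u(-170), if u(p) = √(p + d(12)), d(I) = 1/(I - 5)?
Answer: 5760*I*√8323/1189 ≈ 441.96*I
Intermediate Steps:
d(I) = 1/(-5 + I)
S = -5760 (S = 384*(-15) = -5760)
u(p) = √(⅐ + p) (u(p) = √(p + 1/(-5 + 12)) = √(p + 1/7) = √(p + ⅐) = √(⅐ + p))
S/u(-170) = -5760*7/√(7 + 49*(-170)) = -5760*7/√(7 - 8330) = -5760*(-I*√8323/1189) = -(-5760)*I*√8323/1189 = 5760*I*√8323/1189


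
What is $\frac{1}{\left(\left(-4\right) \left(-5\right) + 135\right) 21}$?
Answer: $\frac{1}{3255} \approx 0.00030722$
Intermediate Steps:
$\frac{1}{\left(\left(-4\right) \left(-5\right) + 135\right) 21} = \frac{1}{\left(20 + 135\right) 21} = \frac{1}{155 \cdot 21} = \frac{1}{3255}$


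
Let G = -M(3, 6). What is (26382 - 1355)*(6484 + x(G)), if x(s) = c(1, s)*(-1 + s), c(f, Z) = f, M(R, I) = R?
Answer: 162174960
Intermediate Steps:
G = -3 (G = -1*3 = -3)
x(s) = -1 + s (x(s) = 1*(-1 + s) = -1 + s)
(26382 - 1355)*(6484 + x(G)) = (26382 - 1355)*(6484 + (-1 - 3)) = 25027*(6484 - 4) = 25027*6480 = 162174960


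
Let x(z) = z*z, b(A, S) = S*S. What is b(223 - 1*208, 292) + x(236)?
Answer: 140960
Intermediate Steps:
b(A, S) = S²
x(z) = z²
b(223 - 1*208, 292) + x(236) = 292² + 236² = 85264 + 55696 = 140960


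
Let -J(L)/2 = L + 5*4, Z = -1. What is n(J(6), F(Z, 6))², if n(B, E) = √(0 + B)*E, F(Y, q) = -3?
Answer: -468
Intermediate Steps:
J(L) = -40 - 2*L (J(L) = -2*(L + 5*4) = -2*(L + 20) = -2*(20 + L) = -40 - 2*L)
n(B, E) = E*√B (n(B, E) = √B*E = E*√B)
n(J(6), F(Z, 6))² = (-3*√(-40 - 2*6))² = (-3*√(-40 - 12))² = (-6*I*√13)² = -468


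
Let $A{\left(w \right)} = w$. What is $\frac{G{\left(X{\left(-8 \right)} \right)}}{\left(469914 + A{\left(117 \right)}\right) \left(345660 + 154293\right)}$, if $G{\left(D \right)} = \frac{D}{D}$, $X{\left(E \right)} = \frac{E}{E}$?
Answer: $\frac{1}{234993408543} \approx 4.2554 \cdot 10^{-12}$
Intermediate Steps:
$X{\left(E \right)} = 1$
$G{\left(D \right)} = 1$
$\frac{G{\left(X{\left(-8 \right)} \right)}}{\left(469914 + A{\left(117 \right)}\right) \left(345660 + 154293\right)} = 1 \frac{1}{\left(469914 + 117\right) \left(345660 + 154293\right)} = 1 \frac{1}{470031 \cdot 499953} = 1 \cdot \frac{1}{234993408543} = \frac{1}{234993408543}$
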